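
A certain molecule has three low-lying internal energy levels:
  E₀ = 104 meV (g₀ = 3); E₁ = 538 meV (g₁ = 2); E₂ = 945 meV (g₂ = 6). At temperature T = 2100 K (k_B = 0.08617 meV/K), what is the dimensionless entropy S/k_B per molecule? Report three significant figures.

1.39

k_BT = 0.08617 × 2100 K = 180.96 meV.
Eᵢ/kT = 0.57471, 2.9730, 5.2221.
Z = Σ gᵢe^(−Eᵢ/kT) = 3·e^(−0.57471) + 2·e^(−2.9730) + 6·e^(−5.2221) = 1.6886 + 0.10230 + 0.032376 = 1.8233.
⟨E⟩ = Σ EᵢPᵢ = 143.28 meV.
S/k_B = ln Z + ⟨E⟩/kT = ln(1.8233) + 143.28/180.96 = 0.60065 + 0.79178 = 1.39.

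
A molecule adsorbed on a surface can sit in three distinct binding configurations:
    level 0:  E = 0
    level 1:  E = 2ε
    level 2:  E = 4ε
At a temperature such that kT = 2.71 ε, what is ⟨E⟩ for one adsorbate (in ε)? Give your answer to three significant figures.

1.10 ε

Eᵢ/kT = 0, 0.73801, 1.4760.
Z = Σ e^(−Eᵢ/kT) = e^(−0) + e^(−0.73801) + e^(−1.4760) = 1.0000 + 0.47806 + 0.22855 = 1.7066.
⟨E⟩ = Σ Eᵢ e^(−Eᵢ/kT) / Z = (0·1.0000 + 2·0.47806 + 4·0.22855) / 1.7066 = 1.10 ε.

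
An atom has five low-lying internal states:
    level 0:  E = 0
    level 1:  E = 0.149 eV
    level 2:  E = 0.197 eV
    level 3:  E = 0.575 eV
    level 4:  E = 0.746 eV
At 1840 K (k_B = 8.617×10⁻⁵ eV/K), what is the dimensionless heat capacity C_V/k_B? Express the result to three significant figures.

k_BT = 8.617×10⁻⁵ × 1840 K = 0.15855 eV.
Eᵢ/kT = 0, 0.93977, 1.2425, 3.6266, 4.7051.
Z = Σ e^(−Eᵢ/kT) = e^(−0) + e^(−0.93977) + e^(−1.2425) + e^(−3.6266) + e^(−4.7051) = 1.0000 + 0.39072 + 0.28866 + 0.026606 + 0.0090490 = 1.7150.
⟨E⟩ = 0.079961 eV, ⟨E²⟩ = 0.019656 eV².
C_V/k_B = (⟨E²⟩ − ⟨E⟩²)/(kT)² = (0.019656 − 0.0063938)/0.025138 = 0.528.

0.528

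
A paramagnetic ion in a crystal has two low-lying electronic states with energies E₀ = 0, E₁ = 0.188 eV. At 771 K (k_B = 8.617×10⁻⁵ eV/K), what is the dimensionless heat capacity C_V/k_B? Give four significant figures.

k_BT = 8.617×10⁻⁵ × 771 K = 0.0664371 eV.
Eᵢ/kT = 0, 2.82974.
Z = Σ e^(−Eᵢ/kT) = e^(−0) + e^(−2.82974) = 1.00000 + 0.0590282 = 1.05903.
⟨E⟩ = 0.0104787 eV, ⟨E²⟩ = 0.00197000 eV².
C_V/k_B = (⟨E²⟩ − ⟨E⟩²)/(kT)² = (0.00197000 − 0.000109803)/0.00441389 = 0.4214.

0.4214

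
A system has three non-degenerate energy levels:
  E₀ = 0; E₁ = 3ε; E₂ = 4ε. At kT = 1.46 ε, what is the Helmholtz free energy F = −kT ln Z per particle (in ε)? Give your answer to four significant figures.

Eᵢ/kT = 0, 2.05479, 2.73973.
Z = Σ e^(−Eᵢ/kT) = e^(−0) + e^(−2.05479) + e^(−2.73973) = 1.00000 + 0.128120 + 0.0645878 = 1.19271.
F = −kT ln Z = −1.46 × ln(1.19271) = −1.46 × 0.176228 = -0.2573 ε.

-0.2573 ε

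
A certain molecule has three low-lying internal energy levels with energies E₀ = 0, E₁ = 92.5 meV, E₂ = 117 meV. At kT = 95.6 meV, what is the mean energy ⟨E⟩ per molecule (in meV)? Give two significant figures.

Eᵢ/kT = 0, 0.9676, 1.224.
Z = Σ e^(−Eᵢ/kT) = e^(−0) + e^(−0.9676) + e^(−1.224) = 1.000 + 0.3800 + 0.2941 = 1.674.
⟨E⟩ = Σ Eᵢ e^(−Eᵢ/kT) / Z = (0·1.000 + 92.5·0.3800 + 117·0.2941) / 1.674 = 42 meV.

42 meV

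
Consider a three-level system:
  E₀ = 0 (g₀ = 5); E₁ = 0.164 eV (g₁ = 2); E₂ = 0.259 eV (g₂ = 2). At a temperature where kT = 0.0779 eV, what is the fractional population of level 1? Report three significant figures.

0.0458

Eᵢ/kT = 0, 2.1053, 3.3248.
Z = Σ gᵢe^(−Eᵢ/kT) = 5·e^(−0) + 2·e^(−2.1053) + 2·e^(−3.3248) = 5.0000 + 0.24362 + 0.071959 = 5.3156.
P₁ = g₁ e^(−E₁/kT) / Z = 0.24362/5.3156 = 0.0458.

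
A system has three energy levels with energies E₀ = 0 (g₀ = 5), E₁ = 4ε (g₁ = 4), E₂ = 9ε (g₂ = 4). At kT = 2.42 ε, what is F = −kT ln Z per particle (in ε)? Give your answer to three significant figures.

Eᵢ/kT = 0, 1.6529, 3.7190.
Z = Σ gᵢe^(−Eᵢ/kT) = 5·e^(−0) + 4·e^(−1.6529) + 4·e^(−3.7190) = 5.0000 + 0.76598 + 0.097033 = 5.8630.
F = −kT ln Z = −2.42 × ln(5.8630) = −2.42 × 1.7687 = -4.28 ε.

-4.28 ε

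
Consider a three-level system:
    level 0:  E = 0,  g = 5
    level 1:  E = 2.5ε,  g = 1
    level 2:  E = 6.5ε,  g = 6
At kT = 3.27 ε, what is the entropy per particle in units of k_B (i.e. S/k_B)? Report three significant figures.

Eᵢ/kT = 0, 0.76453, 1.9878.
Z = Σ gᵢe^(−Eᵢ/kT) = 5·e^(−0) + 1·e^(−0.76453) + 6·e^(−1.9878) = 5.0000 + 0.46555 + 0.82198 = 6.2875.
⟨E⟩ = Σ EᵢPᵢ = 1.0349 ε.
S/k_B = ln Z + ⟨E⟩/kT = ln(6.2875) + 1.0349/3.27 = 1.8386 + 0.31648 = 2.16.

2.16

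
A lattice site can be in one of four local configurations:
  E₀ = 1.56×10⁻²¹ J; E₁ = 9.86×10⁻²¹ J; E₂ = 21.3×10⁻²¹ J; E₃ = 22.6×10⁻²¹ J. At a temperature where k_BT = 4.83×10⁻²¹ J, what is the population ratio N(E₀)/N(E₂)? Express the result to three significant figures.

59.6

n₀/n₂ = exp[−(E₀−E₂)/kT] = exp(−(-19.74 ×10⁻²¹ J)/(4.83 ×10⁻²¹ J)) = exp(4.0870) = 59.6.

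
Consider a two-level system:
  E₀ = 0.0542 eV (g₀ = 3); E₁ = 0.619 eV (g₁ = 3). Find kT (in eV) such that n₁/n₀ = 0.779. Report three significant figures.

n₁/n₀ = (g₁/g₀) exp[−(E₁−E₀)/kT] = 0.779.
⇒ (E₁−E₀)/kT = ln((3/3)/0.779) = ln(1.2837) = 0.24975.
kT = 0.5648 eV / 0.24975 = 2.26 eV.

2.26 eV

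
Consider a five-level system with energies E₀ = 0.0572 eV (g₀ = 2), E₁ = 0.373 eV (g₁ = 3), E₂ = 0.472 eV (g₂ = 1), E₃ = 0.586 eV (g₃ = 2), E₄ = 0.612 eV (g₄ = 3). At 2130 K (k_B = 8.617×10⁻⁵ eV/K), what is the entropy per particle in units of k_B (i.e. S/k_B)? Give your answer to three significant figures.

k_BT = 8.617×10⁻⁵ × 2130 K = 0.18354 eV.
Eᵢ/kT = 0.31165, 2.0323, 2.5716, 3.1928, 3.3344.
Z = Σ gᵢe^(−Eᵢ/kT) = 2·e^(−0.31165) + 3·e^(−2.0323) + 1·e^(−2.5716) + 2·e^(−3.1928) + 3·e^(−3.3344) = 1.4645 + 0.39310 + 0.076413 + 0.082114 + 0.10691 = 2.1230.
⟨E⟩ = Σ EᵢPᵢ = 0.17900 eV.
S/k_B = ln Z + ⟨E⟩/kT = ln(2.1230) + 0.17900/0.18354 = 0.75283 + 0.97526 = 1.73.

1.73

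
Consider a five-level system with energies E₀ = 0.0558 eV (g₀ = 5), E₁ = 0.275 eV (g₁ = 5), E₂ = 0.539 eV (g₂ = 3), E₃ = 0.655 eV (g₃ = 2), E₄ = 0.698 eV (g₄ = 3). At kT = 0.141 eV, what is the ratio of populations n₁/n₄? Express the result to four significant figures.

33.48

n₁/n₄ = (g₁/g₄) exp[−(E₁−E₄)/kT] = (5/3) × exp(−(-0.423 eV)/(0.141 eV)) = (5/3) × exp(3.00000) = 33.48.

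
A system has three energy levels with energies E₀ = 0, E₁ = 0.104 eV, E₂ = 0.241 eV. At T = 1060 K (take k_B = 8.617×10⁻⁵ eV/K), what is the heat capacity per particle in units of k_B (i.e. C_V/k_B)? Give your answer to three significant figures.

k_BT = 8.617×10⁻⁵ × 1060 K = 0.091340 eV.
Eᵢ/kT = 0, 1.1386, 2.6385.
Z = Σ e^(−Eᵢ/kT) = e^(−0) + e^(−1.1386) + e^(−2.6385) = 1.0000 + 0.32027 + 0.071468 = 1.3917.
⟨E⟩ = 0.036309 eV, ⟨E²⟩ = 0.0054717 eV².
C_V/k_B = (⟨E²⟩ − ⟨E⟩²)/(kT)² = (0.0054717 − 0.0013183)/0.0083430 = 0.498.

0.498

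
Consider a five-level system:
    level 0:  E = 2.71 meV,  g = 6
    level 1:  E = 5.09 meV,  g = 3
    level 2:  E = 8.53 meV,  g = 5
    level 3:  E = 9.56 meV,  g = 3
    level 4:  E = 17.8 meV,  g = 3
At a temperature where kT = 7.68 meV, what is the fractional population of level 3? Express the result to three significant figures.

0.101

Eᵢ/kT = 0.35286, 0.66276, 1.1107, 1.2448, 2.3177.
Z = Σ gᵢe^(−Eᵢ/kT) = 6·e^(−0.35286) + 3·e^(−0.66276) + 5·e^(−1.1107) + 3·e^(−1.2448) + 3·e^(−2.3177) = 4.2161 + 1.5463 + 1.6466 + 0.86400 + 0.29550 = 8.5685.
P₃ = g₃ e^(−E₃/kT) / Z = 0.86400/8.5685 = 0.101.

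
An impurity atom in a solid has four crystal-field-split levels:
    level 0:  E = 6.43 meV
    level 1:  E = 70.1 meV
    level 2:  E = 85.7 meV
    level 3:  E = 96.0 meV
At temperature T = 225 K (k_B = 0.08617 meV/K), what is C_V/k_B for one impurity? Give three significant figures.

0.791

k_BT = 0.08617 × 225 K = 19.388 meV.
Eᵢ/kT = 0.33165, 3.6156, 4.4203, 4.9515.
Z = Σ e^(−Eᵢ/kT) = e^(−0.33165) + e^(−3.6156) + e^(−4.4203) + e^(−4.9515) = 0.71774 + 0.026901 + 0.012031 + 0.0070728 = 0.76374.
⟨E⟩ = 10.751 meV, ⟨E²⟩ = 412.98 meV².
C_V/k_B = (⟨E²⟩ − ⟨E⟩²)/(kT)² = (412.98 − 115.58)/375.89 = 0.791.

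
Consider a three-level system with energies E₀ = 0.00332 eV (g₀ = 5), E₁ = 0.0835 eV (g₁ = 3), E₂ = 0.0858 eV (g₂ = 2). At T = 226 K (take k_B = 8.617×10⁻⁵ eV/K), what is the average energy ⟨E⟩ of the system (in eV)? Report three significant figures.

0.00456 eV

k_BT = 8.617×10⁻⁵ × 226 K = 0.019474 eV.
Eᵢ/kT = 0.17048, 4.2878, 4.4059.
Z = Σ gᵢe^(−Eᵢ/kT) = 5·e^(−0.17048) + 3·e^(−4.2878) + 2·e^(−4.4059) = 4.2163 + 0.041205 + 0.024410 = 4.2819.
⟨E⟩ = Σ Eᵢ gᵢe^(−Eᵢ/kT) / Z = (0.00332·4.2163 + 0.0835·0.041205 + 0.0858·0.024410) / 4.2819 = 0.00456 eV.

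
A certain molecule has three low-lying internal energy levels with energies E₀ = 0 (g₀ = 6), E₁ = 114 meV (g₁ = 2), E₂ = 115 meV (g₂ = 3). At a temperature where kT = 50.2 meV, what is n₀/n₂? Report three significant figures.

n₀/n₂ = (g₀/g₂) exp[−(E₀−E₂)/kT] = (6/3) × exp(−(-115 meV)/(50.2 meV)) = (6/3) × exp(2.2908) = 19.8.

19.8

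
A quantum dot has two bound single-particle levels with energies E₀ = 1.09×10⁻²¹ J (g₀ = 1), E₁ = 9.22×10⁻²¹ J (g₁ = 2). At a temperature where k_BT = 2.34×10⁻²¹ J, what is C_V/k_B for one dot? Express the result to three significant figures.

Eᵢ/kT = 0.46581, 3.9402.
Z = Σ gᵢe^(−Eᵢ/kT) = 1·e^(−0.46581) + 2·e^(−3.9402) = 0.62763 + 0.038889 = 0.66652.
⟨E⟩ = 1.5644, ⟨E²⟩ = 6.0787.
C_V/k_B = (⟨E²⟩ − ⟨E⟩²)/(kT)² = (6.0787 − 2.4473)/5.4756 = 0.663.

0.663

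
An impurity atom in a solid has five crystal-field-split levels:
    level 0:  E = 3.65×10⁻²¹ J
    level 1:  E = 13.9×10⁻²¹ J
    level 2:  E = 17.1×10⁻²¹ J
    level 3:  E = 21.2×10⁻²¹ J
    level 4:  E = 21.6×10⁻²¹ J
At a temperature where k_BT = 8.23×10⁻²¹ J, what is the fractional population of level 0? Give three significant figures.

0.583

Eᵢ/kT = 0.44350, 1.6889, 2.0778, 2.5759, 2.6245.
Z = Σ e^(−Eᵢ/kT) = e^(−0.44350) + e^(−1.6889) + e^(−2.0778) + e^(−2.5759) + e^(−2.6245) = 0.64179 + 0.18472 + 0.12521 + 0.076085 + 0.072476 = 1.1003.
P₀ = e^(−E₀/kT) / Z = 0.64179/1.1003 = 0.583.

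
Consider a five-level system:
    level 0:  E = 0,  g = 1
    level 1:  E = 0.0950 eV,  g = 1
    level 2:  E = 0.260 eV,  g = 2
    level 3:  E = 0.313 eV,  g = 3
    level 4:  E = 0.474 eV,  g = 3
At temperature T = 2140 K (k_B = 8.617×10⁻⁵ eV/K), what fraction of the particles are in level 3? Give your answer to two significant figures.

k_BT = 8.617×10⁻⁵ × 2140 K = 0.1844 eV.
Eᵢ/kT = 0, 0.5152, 1.410, 1.697, 2.570.
Z = Σ gᵢe^(−Eᵢ/kT) = 1·e^(−0) + 1·e^(−0.5152) + 2·e^(−1.410) + 3·e^(−1.697) + 3·e^(−2.570) = 1.000 + 0.5974 + 0.4883 + 0.5497 + 0.2296 = 2.865.
P₃ = g₃ e^(−E₃/kT) / Z = 0.5497/2.865 = 0.19.

0.19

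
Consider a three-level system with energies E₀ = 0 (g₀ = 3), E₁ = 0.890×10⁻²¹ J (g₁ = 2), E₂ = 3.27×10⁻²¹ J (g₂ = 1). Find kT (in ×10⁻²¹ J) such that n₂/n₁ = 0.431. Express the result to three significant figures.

n₂/n₁ = (g₂/g₁) exp[−(E₂−E₁)/kT] = 0.431.
⇒ (E₂−E₁)/kT = ln((1/2)/0.431) = ln(1.1601) = 0.14851.
kT = 2.380 ×10⁻²¹ J / 0.14851 = 16.0 ×10⁻²¹ J.

16.0 ×10⁻²¹ J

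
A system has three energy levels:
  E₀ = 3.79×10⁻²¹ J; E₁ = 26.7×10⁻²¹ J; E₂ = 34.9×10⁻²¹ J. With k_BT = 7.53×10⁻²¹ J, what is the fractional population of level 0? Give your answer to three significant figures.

0.940

Eᵢ/kT = 0.50332, 3.5458, 4.6348.
Z = Σ e^(−Eᵢ/kT) = e^(−0.50332) + e^(−3.5458) + e^(−4.6348) = 0.60452 + 0.028846 + 0.0097080 = 0.64307.
P₀ = e^(−E₀/kT) / Z = 0.60452/0.64307 = 0.940.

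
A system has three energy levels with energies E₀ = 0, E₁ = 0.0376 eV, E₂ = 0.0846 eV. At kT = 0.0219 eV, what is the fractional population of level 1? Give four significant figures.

0.1496

Eᵢ/kT = 0, 1.71689, 3.86301.
Z = Σ e^(−Eᵢ/kT) = e^(−0) + e^(−1.71689) + e^(−3.86301) = 1.00000 + 0.179624 + 0.0210047 = 1.20063.
P₁ = e^(−E₁/kT) / Z = 0.179624/1.20063 = 0.1496.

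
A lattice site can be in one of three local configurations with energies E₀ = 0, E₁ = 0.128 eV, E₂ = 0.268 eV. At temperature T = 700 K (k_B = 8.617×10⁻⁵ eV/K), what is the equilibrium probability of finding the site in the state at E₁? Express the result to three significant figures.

k_BT = 8.617×10⁻⁵ × 700 K = 0.060319 eV.
Eᵢ/kT = 0, 2.1221, 4.4430.
Z = Σ e^(−Eᵢ/kT) = e^(−0) + e^(−2.1221) + e^(−4.4430) = 1.0000 + 0.11978 + 0.011761 = 1.1315.
P₁ = e^(−E₁/kT) / Z = 0.11978/1.1315 = 0.106.

0.106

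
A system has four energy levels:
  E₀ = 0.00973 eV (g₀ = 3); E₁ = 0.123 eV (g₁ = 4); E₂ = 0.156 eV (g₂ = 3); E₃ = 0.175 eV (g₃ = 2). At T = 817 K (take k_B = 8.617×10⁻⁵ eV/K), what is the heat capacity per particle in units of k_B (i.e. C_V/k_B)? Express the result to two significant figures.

k_BT = 8.617×10⁻⁵ × 817 K = 0.07040 eV.
Eᵢ/kT = 0.1382, 1.747, 2.216, 2.486.
Z = Σ gᵢe^(−Eᵢ/kT) = 3·e^(−0.1382) + 4·e^(−1.747) + 3·e^(−2.216) + 2·e^(−2.486) = 2.613 + 0.6972 + 0.3271 + 0.1665 = 3.804.
⟨E⟩ = 0.05030 eV, ⟨E²⟩ = 0.006271 eV².
C_V/k_B = (⟨E²⟩ − ⟨E⟩²)/(kT)² = (0.006271 − 0.002530)/0.004956 = 0.75.

0.75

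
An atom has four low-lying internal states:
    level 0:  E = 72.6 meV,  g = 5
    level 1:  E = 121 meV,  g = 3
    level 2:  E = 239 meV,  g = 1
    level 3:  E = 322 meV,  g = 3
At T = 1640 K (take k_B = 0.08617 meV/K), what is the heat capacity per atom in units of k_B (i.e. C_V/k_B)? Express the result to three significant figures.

k_BT = 0.08617 × 1640 K = 141.32 meV.
Eᵢ/kT = 0.51373, 0.85621, 1.6912, 2.2785.
Z = Σ gᵢe^(−Eᵢ/kT) = 5·e^(−0.51373) + 3·e^(−0.85621) + 1·e^(−1.6912) + 3·e^(−2.2785) = 2.9913 + 1.2743 + 0.18430 + 0.30731 = 4.7572.
⟨E⟩ = 108.12 meV, ⟨E²⟩ = 16147 meV².
C_V/k_B = (⟨E²⟩ − ⟨E⟩²)/(kT)² = (16147 − 11690)/19971 = 0.223.

0.223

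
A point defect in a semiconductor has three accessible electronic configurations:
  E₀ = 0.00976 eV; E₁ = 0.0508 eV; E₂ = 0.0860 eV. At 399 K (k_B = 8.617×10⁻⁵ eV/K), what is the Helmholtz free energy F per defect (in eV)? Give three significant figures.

-0.00210 eV

k_BT = 8.617×10⁻⁵ × 399 K = 0.034382 eV.
Eᵢ/kT = 0.28387, 1.4775, 2.5013.
Z = Σ e^(−Eᵢ/kT) = e^(−0.28387) + e^(−1.4775) + e^(−2.5013) = 0.75286 + 0.22821 + 0.081978 = 1.0630.
F = −kT ln Z = −0.034382 × ln(1.0630) = −0.034382 × 0.061095 = -0.00210 eV.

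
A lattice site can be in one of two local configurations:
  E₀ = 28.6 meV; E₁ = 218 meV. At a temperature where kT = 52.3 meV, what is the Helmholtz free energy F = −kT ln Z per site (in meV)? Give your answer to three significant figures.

27.2 meV

Eᵢ/kT = 0.54685, 4.1683.
Z = Σ e^(−Eᵢ/kT) = e^(−0.54685) + e^(−4.1683) = 0.57877 + 0.015479 = 0.59425.
F = −kT ln Z = −52.3 × ln(0.59425) = −52.3 × -0.52046 = 27.2 meV.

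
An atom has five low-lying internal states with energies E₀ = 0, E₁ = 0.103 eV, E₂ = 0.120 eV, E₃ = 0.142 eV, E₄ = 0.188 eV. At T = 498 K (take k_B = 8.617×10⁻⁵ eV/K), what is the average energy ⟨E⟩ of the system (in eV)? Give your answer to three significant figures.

k_BT = 8.617×10⁻⁵ × 498 K = 0.042913 eV.
Eᵢ/kT = 0, 2.4002, 2.7964, 3.3090, 4.3810.
Z = Σ e^(−Eᵢ/kT) = e^(−0) + e^(−2.4002) + e^(−2.7964) + e^(−3.3090) + e^(−4.3810) = 1.0000 + 0.090700 + 0.061029 + 0.036553 + 0.012513 = 1.2008.
⟨E⟩ = Σ Eᵢ e^(−Eᵢ/kT) / Z = (0·1.0000 + 0.103·0.090700 + 0.120·0.061029 + 0.142·0.036553 + 0.188·0.012513) / 1.2008 = 0.0202 eV.

0.0202 eV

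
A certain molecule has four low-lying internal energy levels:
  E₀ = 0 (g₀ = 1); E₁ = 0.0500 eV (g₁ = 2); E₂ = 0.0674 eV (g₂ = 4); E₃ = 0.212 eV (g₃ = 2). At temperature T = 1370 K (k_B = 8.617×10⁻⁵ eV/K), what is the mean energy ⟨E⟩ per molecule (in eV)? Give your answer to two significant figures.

k_BT = 8.617×10⁻⁵ × 1370 K = 0.1181 eV.
Eᵢ/kT = 0, 0.4234, 0.5707, 1.795.
Z = Σ gᵢe^(−Eᵢ/kT) = 1·e^(−0) + 2·e^(−0.4234) + 4·e^(−0.5707) + 2·e^(−1.795) = 1.000 + 1.310 + 2.261 + 0.3323 = 4.903.
⟨E⟩ = Σ Eᵢ gᵢe^(−Eᵢ/kT) / Z = (0·1.000 + 0.0500·1.310 + 0.0674·2.261 + 0.212·0.3323) / 4.903 = 0.059 eV.

0.059 eV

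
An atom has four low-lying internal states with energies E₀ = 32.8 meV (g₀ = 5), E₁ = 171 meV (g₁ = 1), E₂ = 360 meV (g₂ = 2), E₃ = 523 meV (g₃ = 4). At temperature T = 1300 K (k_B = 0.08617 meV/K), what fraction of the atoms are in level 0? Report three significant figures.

k_BT = 0.08617 × 1300 K = 112.02 meV.
Eᵢ/kT = 0.29280, 1.5265, 3.2137, 4.6688.
Z = Σ gᵢe^(−Eᵢ/kT) = 5·e^(−0.29280) + 1·e^(−1.5265) + 2·e^(−3.2137) + 4·e^(−4.6688) = 3.7309 + 0.21729 + 0.080415 + 0.037534 = 4.0661.
P₀ = g₀ e^(−E₀/kT) / Z = 3.7309/4.0661 = 0.918.

0.918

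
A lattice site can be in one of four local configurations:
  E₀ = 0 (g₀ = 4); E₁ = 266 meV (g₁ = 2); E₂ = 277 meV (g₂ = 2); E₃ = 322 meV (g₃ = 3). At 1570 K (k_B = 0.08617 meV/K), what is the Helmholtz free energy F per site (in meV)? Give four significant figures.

k_BT = 0.08617 × 1570 K = 135.287 meV.
Eᵢ/kT = 0, 1.96619, 2.04750, 2.38013.
Z = Σ gᵢe^(−Eᵢ/kT) = 4·e^(−0) + 2·e^(−1.96619) + 2·e^(−2.04750) + 3·e^(−2.38013) = 4.00000 + 0.279978 + 0.258114 + 0.277616 = 4.81571.
F = −kT ln Z = −135.287 × ln(4.81571) = −135.287 × 1.57188 = -212.7 meV.

-212.7 meV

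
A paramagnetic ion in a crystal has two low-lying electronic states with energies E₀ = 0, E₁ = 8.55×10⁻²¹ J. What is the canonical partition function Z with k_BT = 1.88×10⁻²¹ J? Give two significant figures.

Z = 1.0

Eᵢ/kT = 0, 4.548.
Z = Σ e^(−Eᵢ/kT) = e^(−0) + e^(−4.548) = 1.000 + 0.01059 = 1.011.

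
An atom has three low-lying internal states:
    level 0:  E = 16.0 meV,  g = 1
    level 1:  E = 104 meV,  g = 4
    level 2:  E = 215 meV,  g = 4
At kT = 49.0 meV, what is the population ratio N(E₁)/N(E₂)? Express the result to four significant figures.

n₁/n₂ = (g₁/g₂) exp[−(E₁−E₂)/kT] = (4/4) × exp(−(-111 meV)/(49.0 meV)) = (4/4) × exp(2.26531) = 9.634.

9.634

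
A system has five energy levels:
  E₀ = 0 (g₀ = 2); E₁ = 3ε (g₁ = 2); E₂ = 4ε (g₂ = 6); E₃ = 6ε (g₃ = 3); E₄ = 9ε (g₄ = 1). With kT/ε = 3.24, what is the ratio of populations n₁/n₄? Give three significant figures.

12.7

n₁/n₄ = (g₁/g₄) exp[−(E₁−E₄)/kT] = (2/1) × exp(−(-6ε)/(3.24ε)) = (2/1) × exp(1.8519) = 12.7.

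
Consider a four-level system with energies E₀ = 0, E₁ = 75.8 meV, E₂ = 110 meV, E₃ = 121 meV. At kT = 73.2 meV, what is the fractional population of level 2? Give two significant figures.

0.13

Eᵢ/kT = 0, 1.036, 1.503, 1.653.
Z = Σ e^(−Eᵢ/kT) = e^(−0) + e^(−1.036) + e^(−1.503) + e^(−1.653) = 1.000 + 0.3549 + 0.2225 + 0.1915 = 1.769.
P₂ = e^(−E₂/kT) / Z = 0.2225/1.769 = 0.13.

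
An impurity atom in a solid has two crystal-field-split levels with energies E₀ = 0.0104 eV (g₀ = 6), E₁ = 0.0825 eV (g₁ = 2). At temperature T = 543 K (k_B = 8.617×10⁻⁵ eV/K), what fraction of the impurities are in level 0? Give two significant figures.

k_BT = 8.617×10⁻⁵ × 543 K = 0.04679 eV.
Eᵢ/kT = 0.2223, 1.763.
Z = Σ gᵢe^(−Eᵢ/kT) = 6·e^(−0.2223) + 2·e^(−1.763) = 4.804 + 0.3431 = 5.147.
P₀ = g₀ e^(−E₀/kT) / Z = 4.804/5.147 = 0.93.

0.93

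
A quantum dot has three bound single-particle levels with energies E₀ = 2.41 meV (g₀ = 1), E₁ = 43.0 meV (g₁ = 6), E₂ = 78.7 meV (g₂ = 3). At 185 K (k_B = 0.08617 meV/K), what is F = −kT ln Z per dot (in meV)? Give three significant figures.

-4.00 meV

k_BT = 0.08617 × 185 K = 15.941 meV.
Eᵢ/kT = 0.15118, 2.6974, 4.9370.
Z = Σ gᵢe^(−Eᵢ/kT) = 1·e^(−0.15118) + 6·e^(−2.6974) + 3·e^(−4.9370) = 0.85969 + 0.40428 + 0.021528 = 1.2855.
F = −kT ln Z = −15.941 × ln(1.2855) = −15.941 × 0.25115 = -4.00 meV.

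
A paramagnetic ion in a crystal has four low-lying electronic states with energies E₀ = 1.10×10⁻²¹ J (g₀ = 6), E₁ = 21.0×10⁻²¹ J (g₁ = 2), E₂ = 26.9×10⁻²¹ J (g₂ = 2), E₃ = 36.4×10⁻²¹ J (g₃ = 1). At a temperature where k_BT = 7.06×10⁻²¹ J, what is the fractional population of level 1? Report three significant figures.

0.0193

Eᵢ/kT = 0.15581, 2.9745, 3.8102, 5.1558.
Z = Σ gᵢe^(−Eᵢ/kT) = 6·e^(−0.15581) + 2·e^(−2.9745) + 2·e^(−3.8102) + 1·e^(−5.1558) = 5.1343 + 0.10215 + 0.044287 + 0.0057659 = 5.2865.
P₁ = g₁ e^(−E₁/kT) / Z = 0.10215/5.2865 = 0.0193.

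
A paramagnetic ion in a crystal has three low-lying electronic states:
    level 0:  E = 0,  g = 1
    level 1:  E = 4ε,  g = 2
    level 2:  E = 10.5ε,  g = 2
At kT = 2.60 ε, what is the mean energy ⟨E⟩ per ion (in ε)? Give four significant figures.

1.425 ε

Eᵢ/kT = 0, 1.53846, 4.03846.
Z = Σ gᵢe^(−Eᵢ/kT) = 1·e^(−0) + 2·e^(−1.53846) + 2·e^(−4.03846) = 1.00000 + 0.429423 + 0.0352492 = 1.46467.
⟨E⟩ = Σ Eᵢ gᵢe^(−Eᵢ/kT) / Z = (0·1.00000 + 4·0.429423 + 10.5·0.0352492) / 1.46467 = 1.425 ε.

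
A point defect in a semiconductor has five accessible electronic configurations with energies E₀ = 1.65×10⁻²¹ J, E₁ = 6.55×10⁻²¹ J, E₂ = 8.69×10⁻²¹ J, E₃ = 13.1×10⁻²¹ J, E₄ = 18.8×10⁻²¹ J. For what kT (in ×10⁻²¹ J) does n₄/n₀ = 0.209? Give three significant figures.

11.0 ×10⁻²¹ J

n₄/n₀ = exp[−(E₄−E₀)/kT] = 0.209.
⇒ (E₄−E₀)/kT = ln(1/0.209) = ln(4.7847) = 1.5654.
kT = 17.15 ×10⁻²¹ J / 1.5654 = 11.0 ×10⁻²¹ J.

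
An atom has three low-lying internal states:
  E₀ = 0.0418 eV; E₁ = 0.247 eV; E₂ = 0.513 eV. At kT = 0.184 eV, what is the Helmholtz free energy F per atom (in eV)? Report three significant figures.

Eᵢ/kT = 0.22717, 1.3424, 2.7880.
Z = Σ e^(−Eᵢ/kT) = e^(−0.22717) + e^(−1.3424) + e^(−2.7880) = 0.79679 + 0.26122 + 0.061544 = 1.1196.
F = −kT ln Z = −0.184 × ln(1.1196) = −0.184 × 0.11297 = -0.0208 eV.

-0.0208 eV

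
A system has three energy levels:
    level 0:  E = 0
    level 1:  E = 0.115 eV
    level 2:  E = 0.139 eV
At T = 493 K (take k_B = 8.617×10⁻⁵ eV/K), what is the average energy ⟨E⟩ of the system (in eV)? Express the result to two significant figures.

0.012 eV

k_BT = 8.617×10⁻⁵ × 493 K = 0.04248 eV.
Eᵢ/kT = 0, 2.707, 3.272.
Z = Σ e^(−Eᵢ/kT) = e^(−0) + e^(−2.707) + e^(−3.272) = 1.000 + 0.06674 + 0.03793 = 1.105.
⟨E⟩ = Σ Eᵢ e^(−Eᵢ/kT) / Z = (0·1.000 + 0.115·0.06674 + 0.139·0.03793) / 1.105 = 0.012 eV.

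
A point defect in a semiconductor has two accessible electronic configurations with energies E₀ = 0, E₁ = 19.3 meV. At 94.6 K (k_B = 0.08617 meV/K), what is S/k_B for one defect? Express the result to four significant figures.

k_BT = 0.08617 × 94.6 K = 8.15168 meV.
Eᵢ/kT = 0, 2.36761.
Z = Σ e^(−Eᵢ/kT) = e^(−0) + e^(−2.36761) = 1.00000 + 0.0937044 = 1.09370.
⟨E⟩ = Σ EᵢPᵢ = 1.65356 meV.
S/k_B = ln Z + ⟨E⟩/kT = ln(1.09370) + 1.65356/8.15168 = 0.0895664 + 0.202849 = 0.2924.

0.2924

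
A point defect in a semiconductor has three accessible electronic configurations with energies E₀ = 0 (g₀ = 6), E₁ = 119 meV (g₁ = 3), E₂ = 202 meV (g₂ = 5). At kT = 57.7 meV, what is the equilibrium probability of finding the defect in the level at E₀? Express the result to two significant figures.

Eᵢ/kT = 0, 2.062, 3.501.
Z = Σ gᵢe^(−Eᵢ/kT) = 6·e^(−0) + 3·e^(−2.062) + 5·e^(−3.501) = 6.000 + 0.3816 + 0.1508 = 6.532.
P₀ = g₀ e^(−E₀/kT) / Z = 6.000/6.532 = 0.92.

0.92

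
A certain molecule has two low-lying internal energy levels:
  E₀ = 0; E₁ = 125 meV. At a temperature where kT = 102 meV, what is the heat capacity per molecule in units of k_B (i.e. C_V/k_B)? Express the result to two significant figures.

0.26

Eᵢ/kT = 0, 1.225.
Z = Σ e^(−Eᵢ/kT) = e^(−0) + e^(−1.225) = 1.000 + 0.2938 = 1.294.
⟨E⟩ = 28.38 meV, ⟨E²⟩ = 3548 meV².
C_V/k_B = (⟨E²⟩ − ⟨E⟩²)/(kT)² = (3548 − 805.4)/10400 = 0.26.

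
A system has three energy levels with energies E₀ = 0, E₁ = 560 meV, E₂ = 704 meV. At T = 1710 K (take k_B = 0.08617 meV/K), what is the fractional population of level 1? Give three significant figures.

0.0217

k_BT = 0.08617 × 1710 K = 147.35 meV.
Eᵢ/kT = 0, 3.8005, 4.7777.
Z = Σ e^(−Eᵢ/kT) = e^(−0) + e^(−3.8005) + e^(−4.7777) = 1.0000 + 0.022360 + 0.0084153 = 1.0308.
P₁ = e^(−E₁/kT) / Z = 0.022360/1.0308 = 0.0217.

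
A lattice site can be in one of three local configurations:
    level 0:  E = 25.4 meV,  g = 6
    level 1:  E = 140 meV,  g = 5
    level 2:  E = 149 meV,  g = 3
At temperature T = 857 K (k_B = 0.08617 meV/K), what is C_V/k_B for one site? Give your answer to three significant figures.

k_BT = 0.08617 × 857 K = 73.848 meV.
Eᵢ/kT = 0.34395, 1.8958, 2.0177.
Z = Σ gᵢe^(−Eᵢ/kT) = 6·e^(−0.34395) + 5·e^(−1.8958) + 3·e^(−2.0177) = 4.2538 + 0.75099 + 0.39888 = 5.4037.
⟨E⟩ = 50.450 meV, ⟨E²⟩ = 4870.6 meV².
C_V/k_B = (⟨E²⟩ − ⟨E⟩²)/(kT)² = (4870.6 − 2545.2)/5453.5 = 0.426.

0.426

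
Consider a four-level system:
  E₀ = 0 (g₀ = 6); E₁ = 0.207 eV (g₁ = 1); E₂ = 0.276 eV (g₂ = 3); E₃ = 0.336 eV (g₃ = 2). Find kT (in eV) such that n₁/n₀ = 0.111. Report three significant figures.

0.509 eV

n₁/n₀ = (g₁/g₀) exp[−(E₁−E₀)/kT] = 0.111.
⇒ (E₁−E₀)/kT = ln((1/6)/0.111) = ln(1.5015) = 0.40646.
kT = 0.207 eV / 0.40646 = 0.509 eV.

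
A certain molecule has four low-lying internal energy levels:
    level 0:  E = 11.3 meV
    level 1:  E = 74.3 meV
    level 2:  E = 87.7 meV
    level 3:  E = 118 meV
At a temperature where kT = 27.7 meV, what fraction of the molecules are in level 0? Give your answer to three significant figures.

Eᵢ/kT = 0.40794, 2.6823, 3.1661, 4.2599.
Z = Σ e^(−Eᵢ/kT) = e^(−0.40794) + e^(−2.6823) + e^(−3.1661) + e^(−4.2599) = 0.66502 + 0.068406 + 0.042168 + 0.014124 = 0.78972.
P₀ = e^(−E₀/kT) / Z = 0.66502/0.78972 = 0.842.

0.842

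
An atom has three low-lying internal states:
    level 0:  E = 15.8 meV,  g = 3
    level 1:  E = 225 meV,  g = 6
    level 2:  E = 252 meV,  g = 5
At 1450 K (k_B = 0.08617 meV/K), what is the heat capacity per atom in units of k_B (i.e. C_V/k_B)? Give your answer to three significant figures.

k_BT = 0.08617 × 1450 K = 124.95 meV.
Eᵢ/kT = 0.12645, 1.8007, 2.0168.
Z = Σ gᵢe^(−Eᵢ/kT) = 3·e^(−0.12645) + 6·e^(−1.8007) + 5·e^(−2.0168) = 2.6437 + 0.99110 + 0.66540 = 4.3002.
⟨E⟩ = 100.56 meV, ⟨E²⟩ = 21648 meV².
C_V/k_B = (⟨E²⟩ − ⟨E⟩²)/(kT)² = (21648 − 10112)/15613 = 0.739.

0.739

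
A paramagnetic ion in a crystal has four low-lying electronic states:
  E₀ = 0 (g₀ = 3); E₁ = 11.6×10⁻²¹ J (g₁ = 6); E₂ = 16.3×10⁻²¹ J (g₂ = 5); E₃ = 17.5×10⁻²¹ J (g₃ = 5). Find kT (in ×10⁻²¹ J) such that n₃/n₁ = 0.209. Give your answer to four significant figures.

4.266 ×10⁻²¹ J

n₃/n₁ = (g₃/g₁) exp[−(E₃−E₁)/kT] = 0.209.
⇒ (E₃−E₁)/kT = ln((5/6)/0.209) = ln(3.98724) = 1.38310.
kT = 5.9 ×10⁻²¹ J / 1.38310 = 4.266 ×10⁻²¹ J.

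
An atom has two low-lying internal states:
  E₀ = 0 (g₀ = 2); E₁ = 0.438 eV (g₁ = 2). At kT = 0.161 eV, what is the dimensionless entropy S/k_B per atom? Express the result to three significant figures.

0.925

Eᵢ/kT = 0, 2.7205.
Z = Σ gᵢe^(−Eᵢ/kT) = 2·e^(−0) + 2·e^(−2.7205) = 2.0000 + 0.13168 = 2.1317.
⟨E⟩ = Σ EᵢPᵢ = 0.027056 eV.
S/k_B = ln Z + ⟨E⟩/kT = ln(2.1317) + 0.027056/0.161 = 0.75692 + 0.16805 = 0.925.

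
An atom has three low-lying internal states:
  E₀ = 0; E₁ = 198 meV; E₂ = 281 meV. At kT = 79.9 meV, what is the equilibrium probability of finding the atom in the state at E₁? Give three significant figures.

0.0753

Eᵢ/kT = 0, 2.4781, 3.5169.
Z = Σ e^(−Eᵢ/kT) = e^(−0) + e^(−2.4781) + e^(−3.5169) = 1.0000 + 0.083902 + 0.029691 = 1.1136.
P₁ = e^(−E₁/kT) / Z = 0.083902/1.1136 = 0.0753.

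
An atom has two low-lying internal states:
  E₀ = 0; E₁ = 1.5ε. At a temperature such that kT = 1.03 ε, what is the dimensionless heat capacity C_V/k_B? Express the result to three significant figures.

Eᵢ/kT = 0, 1.4563.
Z = Σ e^(−Eᵢ/kT) = e^(−0) + e^(−1.4563) = 1.0000 + 0.23310 = 1.2331.
⟨E⟩ = 0.28355 ε, ⟨E²⟩ = 0.42533 ε².
C_V/k_B = (⟨E²⟩ − ⟨E⟩²)/(kT)² = (0.42533 − 0.080401)/1.0609 = 0.325.

0.325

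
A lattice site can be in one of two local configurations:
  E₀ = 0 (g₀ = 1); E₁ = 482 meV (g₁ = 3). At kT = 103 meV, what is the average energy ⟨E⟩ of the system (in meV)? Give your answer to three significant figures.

13.1 meV

Eᵢ/kT = 0, 4.6796.
Z = Σ gᵢe^(−Eᵢ/kT) = 1·e^(−0) + 3·e^(−4.6796) = 1.0000 + 0.027848 = 1.0278.
⟨E⟩ = Σ Eᵢ gᵢe^(−Eᵢ/kT) / Z = (0·1.0000 + 482·0.027848) / 1.0278 = 13.1 meV.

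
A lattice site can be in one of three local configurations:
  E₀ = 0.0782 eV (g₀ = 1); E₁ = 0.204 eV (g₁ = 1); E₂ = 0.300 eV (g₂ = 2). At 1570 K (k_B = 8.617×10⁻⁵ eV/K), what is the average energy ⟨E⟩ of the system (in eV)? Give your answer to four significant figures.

0.1543 eV

k_BT = 8.617×10⁻⁵ × 1570 K = 0.135287 eV.
Eᵢ/kT = 0.578030, 1.50791, 2.21751.
Z = Σ gᵢe^(−Eᵢ/kT) = 1·e^(−0.578030) + 1·e^(−1.50791) + 2·e^(−2.21751) = 0.561002 + 0.221372 + 0.217760 = 1.00013.
⟨E⟩ = Σ Eᵢ gᵢe^(−Eᵢ/kT) / Z = (0.0782·0.561002 + 0.204·0.221372 + 0.300·0.217760) / 1.00013 = 0.1543 eV.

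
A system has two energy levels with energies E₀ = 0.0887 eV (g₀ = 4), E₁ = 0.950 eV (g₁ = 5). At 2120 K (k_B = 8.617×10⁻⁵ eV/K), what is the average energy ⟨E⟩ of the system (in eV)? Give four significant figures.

0.09824 eV

k_BT = 8.617×10⁻⁵ × 2120 K = 0.182680 eV.
Eᵢ/kT = 0.485549, 5.20035.
Z = Σ gᵢe^(−Eᵢ/kT) = 4·e^(−0.485549) + 5·e^(−5.20035) = 2.46144 + 0.0275732 = 2.48901.
⟨E⟩ = Σ Eᵢ gᵢe^(−Eᵢ/kT) / Z = (0.0887·2.46144 + 0.950·0.0275732) / 2.48901 = 0.09824 eV.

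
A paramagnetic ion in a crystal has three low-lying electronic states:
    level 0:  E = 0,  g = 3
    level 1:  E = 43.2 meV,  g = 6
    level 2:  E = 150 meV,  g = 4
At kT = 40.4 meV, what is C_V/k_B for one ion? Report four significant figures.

Eᵢ/kT = 0, 1.06931, 3.71287.
Z = Σ gᵢe^(−Eᵢ/kT) = 3·e^(−0) + 6·e^(−1.06931) + 4·e^(−3.71287) = 3.00000 + 2.05947 + 0.0976295 = 5.15710.
⟨E⟩ = 20.0914 meV, ⟨E²⟩ = 1171.23 meV².
C_V/k_B = (⟨E²⟩ − ⟨E⟩²)/(kT)² = (1171.23 − 403.664)/1632.16 = 0.4703.

0.4703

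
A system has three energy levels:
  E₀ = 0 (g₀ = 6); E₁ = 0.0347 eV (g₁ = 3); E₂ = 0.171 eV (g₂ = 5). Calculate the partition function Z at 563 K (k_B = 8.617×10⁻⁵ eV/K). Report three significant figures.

k_BT = 8.617×10⁻⁵ × 563 K = 0.048514 eV.
Eᵢ/kT = 0, 0.71526, 3.5248.
Z = Σ gᵢe^(−Eᵢ/kT) = 6·e^(−0) + 3·e^(−0.71526) + 5·e^(−3.5248) = 6.0000 + 1.4672 + 0.14729 = 7.6145.

Z = 7.61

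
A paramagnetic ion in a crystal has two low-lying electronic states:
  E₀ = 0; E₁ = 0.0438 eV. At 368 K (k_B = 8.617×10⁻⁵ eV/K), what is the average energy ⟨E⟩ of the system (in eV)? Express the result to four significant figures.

0.008795 eV

k_BT = 8.617×10⁻⁵ × 368 K = 0.0317106 eV.
Eᵢ/kT = 0, 1.38124.
Z = Σ e^(−Eᵢ/kT) = e^(−0) + e^(−1.38124) = 1.00000 + 0.251267 = 1.25127.
⟨E⟩ = Σ Eᵢ e^(−Eᵢ/kT) / Z = (0·1.00000 + 0.0438·0.251267) / 1.25127 = 0.008795 eV.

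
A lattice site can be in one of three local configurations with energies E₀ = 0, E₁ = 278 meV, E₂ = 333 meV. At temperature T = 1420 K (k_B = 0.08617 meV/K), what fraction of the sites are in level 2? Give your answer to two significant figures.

0.056

k_BT = 0.08617 × 1420 K = 122.4 meV.
Eᵢ/kT = 0, 2.271, 2.721.
Z = Σ e^(−Eᵢ/kT) = e^(−0) + e^(−2.271) + e^(−2.721) = 1.000 + 0.1032 + 0.06581 = 1.169.
P₂ = e^(−E₂/kT) / Z = 0.06581/1.169 = 0.056.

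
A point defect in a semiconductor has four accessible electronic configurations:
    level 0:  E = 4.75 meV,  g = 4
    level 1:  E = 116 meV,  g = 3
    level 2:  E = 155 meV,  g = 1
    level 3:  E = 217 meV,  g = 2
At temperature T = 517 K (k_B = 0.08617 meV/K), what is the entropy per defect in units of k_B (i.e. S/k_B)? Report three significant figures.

k_BT = 0.08617 × 517 K = 44.550 meV.
Eᵢ/kT = 0.10662, 2.6038, 3.4792, 4.8709.
Z = Σ gᵢe^(−Eᵢ/kT) = 4·e^(−0.10662) + 3·e^(−2.6038) + 1·e^(−3.4792) + 2·e^(−4.8709) = 3.5955 + 0.22198 + 0.030832 + 0.015333 = 3.8636.
⟨E⟩ = Σ EᵢPᵢ = 13.183 meV.
S/k_B = ln Z + ⟨E⟩/kT = ln(3.8636) + 13.183/44.550 = 1.3516 + 0.29591 = 1.65.

1.65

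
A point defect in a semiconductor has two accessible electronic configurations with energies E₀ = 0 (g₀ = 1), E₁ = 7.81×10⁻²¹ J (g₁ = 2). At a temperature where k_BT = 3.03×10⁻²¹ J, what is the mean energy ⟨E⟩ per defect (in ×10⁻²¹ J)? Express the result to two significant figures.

1.0 ×10⁻²¹ J

Eᵢ/kT = 0, 2.578.
Z = Σ gᵢe^(−Eᵢ/kT) = 1·e^(−0) + 2·e^(−2.578) = 1.000 + 0.1519 = 1.152.
⟨E⟩ = Σ Eᵢ gᵢe^(−Eᵢ/kT) / Z = (0·1.000 + 7.81·0.1519) / 1.152 = 1.0 ×10⁻²¹ J.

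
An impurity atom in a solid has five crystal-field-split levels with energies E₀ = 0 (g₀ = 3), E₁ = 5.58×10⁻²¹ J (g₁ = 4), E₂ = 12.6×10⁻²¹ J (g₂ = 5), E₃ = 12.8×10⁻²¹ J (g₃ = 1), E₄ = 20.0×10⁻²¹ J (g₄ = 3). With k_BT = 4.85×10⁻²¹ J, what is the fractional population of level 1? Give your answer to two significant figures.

Eᵢ/kT = 0, 1.151, 2.598, 2.639, 4.124.
Z = Σ gᵢe^(−Eᵢ/kT) = 3·e^(−0) + 4·e^(−1.151) + 5·e^(−2.598) + 1·e^(−2.639) + 3·e^(−4.124) = 3.000 + 1.265 + 0.3721 + 0.07143 + 0.04854 = 4.757.
P₁ = g₁ e^(−E₁/kT) / Z = 1.265/4.757 = 0.27.

0.27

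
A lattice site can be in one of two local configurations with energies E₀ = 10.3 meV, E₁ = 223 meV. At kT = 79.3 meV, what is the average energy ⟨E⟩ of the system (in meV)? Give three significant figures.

23.9 meV

Eᵢ/kT = 0.12989, 2.8121.
Z = Σ e^(−Eᵢ/kT) = e^(−0.12989) + e^(−2.8121) = 0.87819 + 0.060079 = 0.93827.
⟨E⟩ = Σ Eᵢ e^(−Eᵢ/kT) / Z = (10.3·0.87819 + 223·0.060079) / 0.93827 = 23.9 meV.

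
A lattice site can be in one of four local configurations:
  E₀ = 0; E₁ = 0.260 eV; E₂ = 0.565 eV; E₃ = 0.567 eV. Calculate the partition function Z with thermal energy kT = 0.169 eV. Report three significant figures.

Z = 1.28

Eᵢ/kT = 0, 1.5385, 3.3432, 3.3550.
Z = Σ e^(−Eᵢ/kT) = e^(−0) + e^(−1.5385) + e^(−3.3432) + e^(−3.3550) = 1.0000 + 0.21470 + 0.035324 + 0.034909 = 1.2849.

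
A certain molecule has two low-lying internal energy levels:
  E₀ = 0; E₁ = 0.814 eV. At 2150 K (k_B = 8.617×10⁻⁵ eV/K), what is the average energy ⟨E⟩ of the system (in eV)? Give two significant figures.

0.0099 eV

k_BT = 8.617×10⁻⁵ × 2150 K = 0.1853 eV.
Eᵢ/kT = 0, 4.393.
Z = Σ e^(−Eᵢ/kT) = e^(−0) + e^(−4.393) = 1.000 + 0.01236 = 1.012.
⟨E⟩ = Σ Eᵢ e^(−Eᵢ/kT) / Z = (0·1.000 + 0.814·0.01236) / 1.012 = 0.0099 eV.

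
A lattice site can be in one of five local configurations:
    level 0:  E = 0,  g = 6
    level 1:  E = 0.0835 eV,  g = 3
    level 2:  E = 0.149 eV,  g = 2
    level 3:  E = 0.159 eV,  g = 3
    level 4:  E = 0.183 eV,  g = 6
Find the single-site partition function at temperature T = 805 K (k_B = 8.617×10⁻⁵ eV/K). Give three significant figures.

Z = 7.87

k_BT = 8.617×10⁻⁵ × 805 K = 0.069367 eV.
Eᵢ/kT = 0, 1.2037, 2.1480, 2.2922, 2.6381.
Z = Σ gᵢe^(−Eᵢ/kT) = 6·e^(−0) + 3·e^(−1.2037) + 2·e^(−2.1480) + 3·e^(−2.2922) + 6·e^(−2.6381) = 6.0000 + 0.90025 + 0.23343 + 0.30313 + 0.42898 = 7.8658.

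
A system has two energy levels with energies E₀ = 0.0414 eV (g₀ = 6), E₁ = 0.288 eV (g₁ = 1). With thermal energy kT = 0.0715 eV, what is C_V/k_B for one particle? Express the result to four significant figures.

Eᵢ/kT = 0.579021, 4.02797.
Z = Σ gᵢe^(−Eᵢ/kT) = 6·e^(−0.579021) + 1·e^(−4.02797) = 3.36268 + 0.0178104 = 3.38049.
⟨E⟩ = 0.0426992 eV, ⟨E²⟩ = 0.00214193 eV².
C_V/k_B = (⟨E²⟩ − ⟨E⟩²)/(kT)² = (0.00214193 − 0.00182322)/0.00511225 = 0.06234.

0.06234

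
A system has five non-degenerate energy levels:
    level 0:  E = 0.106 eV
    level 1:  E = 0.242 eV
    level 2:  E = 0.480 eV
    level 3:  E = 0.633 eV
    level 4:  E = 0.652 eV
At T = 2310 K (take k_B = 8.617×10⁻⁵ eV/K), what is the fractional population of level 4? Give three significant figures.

k_BT = 8.617×10⁻⁵ × 2310 K = 0.19905 eV.
Eᵢ/kT = 0.53253, 1.2158, 2.4115, 3.1801, 3.2756.
Z = Σ e^(−Eᵢ/kT) = e^(−0.53253) + e^(−1.2158) + e^(−2.4115) + e^(−3.1801) + e^(−3.2756) = 0.58712 + 0.29647 + 0.089681 + 0.041581 + 0.037794 = 1.0526.
P₄ = e^(−E₄/kT) / Z = 0.037794/1.0526 = 0.0359.

0.0359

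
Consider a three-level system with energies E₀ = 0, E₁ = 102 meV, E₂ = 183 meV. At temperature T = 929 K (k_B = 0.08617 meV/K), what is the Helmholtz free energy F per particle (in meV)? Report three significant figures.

-25.9 meV

k_BT = 0.08617 × 929 K = 80.052 meV.
Eᵢ/kT = 0, 1.2742, 2.2860.
Z = Σ e^(−Eᵢ/kT) = e^(−0) + e^(−1.2742) + e^(−2.2860) = 1.0000 + 0.27965 + 0.10167 = 1.3813.
F = −kT ln Z = −80.052 × ln(1.3813) = −80.052 × 0.32303 = -25.9 meV.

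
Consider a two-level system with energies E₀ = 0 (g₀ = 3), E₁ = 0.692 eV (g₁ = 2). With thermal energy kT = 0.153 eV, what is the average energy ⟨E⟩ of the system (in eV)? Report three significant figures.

Eᵢ/kT = 0, 4.5229.
Z = Σ gᵢe^(−Eᵢ/kT) = 3·e^(−0) + 2·e^(−4.5229) = 3.0000 + 0.021715 = 3.0217.
⟨E⟩ = Σ Eᵢ gᵢe^(−Eᵢ/kT) / Z = (0·3.0000 + 0.692·0.021715) / 3.0217 = 0.00497 eV.

0.00497 eV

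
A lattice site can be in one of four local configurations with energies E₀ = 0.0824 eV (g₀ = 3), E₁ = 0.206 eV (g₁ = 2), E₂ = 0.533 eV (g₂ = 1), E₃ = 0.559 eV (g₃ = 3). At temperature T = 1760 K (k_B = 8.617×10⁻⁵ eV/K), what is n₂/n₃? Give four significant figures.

k_BT = 8.617×10⁻⁵ × 1760 K = 0.151659 eV.
n₂/n₃ = (g₂/g₃) exp[−(E₂−E₃)/kT] = (1/3) × exp(−(-0.026 eV)/(0.151659 eV)) = (1/3) × exp(0.171437) = 0.3957.

0.3957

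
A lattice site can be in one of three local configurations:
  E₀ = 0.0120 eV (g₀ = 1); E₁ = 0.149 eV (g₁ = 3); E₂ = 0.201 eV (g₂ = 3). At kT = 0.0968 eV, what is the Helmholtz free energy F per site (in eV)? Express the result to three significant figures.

Eᵢ/kT = 0.12397, 1.5393, 2.0764.
Z = Σ gᵢe^(−Eᵢ/kT) = 1·e^(−0.12397) + 3·e^(−1.5393) + 3·e^(−2.0764) = 0.88341 + 0.64359 + 0.37614 = 1.9031.
F = −kT ln Z = −0.0968 × ln(1.9031) = −0.0968 × 0.64348 = -0.0623 eV.

-0.0623 eV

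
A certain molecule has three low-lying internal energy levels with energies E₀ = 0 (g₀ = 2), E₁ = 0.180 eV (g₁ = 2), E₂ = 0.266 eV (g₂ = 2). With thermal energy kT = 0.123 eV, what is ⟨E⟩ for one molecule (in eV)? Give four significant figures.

Eᵢ/kT = 0, 1.46341, 2.16260.
Z = Σ gᵢe^(−Eᵢ/kT) = 2·e^(−0) + 2·e^(−1.46341) + 2·e^(−2.16260) = 2.00000 + 0.462891 + 0.230051 = 2.69294.
⟨E⟩ = Σ Eᵢ gᵢe^(−Eᵢ/kT) / Z = (0·2.00000 + 0.180·0.462891 + 0.266·0.230051) / 2.69294 = 0.05366 eV.

0.05366 eV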